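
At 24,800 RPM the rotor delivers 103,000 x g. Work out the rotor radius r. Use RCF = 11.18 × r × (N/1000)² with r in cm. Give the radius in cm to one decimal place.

15.0 cm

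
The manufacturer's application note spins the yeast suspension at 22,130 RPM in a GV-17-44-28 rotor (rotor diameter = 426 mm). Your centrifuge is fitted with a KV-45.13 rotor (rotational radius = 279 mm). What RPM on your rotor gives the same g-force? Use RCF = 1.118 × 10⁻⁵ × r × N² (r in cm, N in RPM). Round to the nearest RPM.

≈ 19336 RPM

Original rotor: r = 426 mm / 2 = 213 mm = 21.3 cm
RCF = 1.118 × 10⁻⁵ × r × N²
RCF_original = 1.118 × 10⁻⁵ × 21.3 × (22130)² = 1.118 × 10⁻⁵ × 21.3 × 489,736,900 ≈ 116,623 × g
Your rotor: r = 279 mm = 27.9 cm
116,623 = 1.118 × 10⁻⁵ × 27.9 × N²
N² = 116,623 / (31.1922 × 10⁻⁵) = 373,885,138
N ≈ √373,885,138 ≈ 19,336.1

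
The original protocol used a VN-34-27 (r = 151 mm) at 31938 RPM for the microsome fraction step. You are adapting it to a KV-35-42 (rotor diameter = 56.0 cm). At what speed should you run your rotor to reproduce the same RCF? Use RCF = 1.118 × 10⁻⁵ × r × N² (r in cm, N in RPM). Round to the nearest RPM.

≈ 23454 RPM

Original rotor: r = 151 mm = 15.1 cm
RCF_original = 1.118 × 10⁻⁵ × 15.1 × (31938)² = 1.118 × 10⁻⁵ × 15.1 × 1,020,035,844 ≈ 172,200.4 × g
Your rotor: r = 56.0 / 2 = 28 cm
172,200.4 = 1.118 × 10⁻⁵ × 28 × N²
N² = 172,200.4 / (31.304 × 10⁻⁵) = 550,090,723
N ≈ √550,090,723 ≈ 23,454.0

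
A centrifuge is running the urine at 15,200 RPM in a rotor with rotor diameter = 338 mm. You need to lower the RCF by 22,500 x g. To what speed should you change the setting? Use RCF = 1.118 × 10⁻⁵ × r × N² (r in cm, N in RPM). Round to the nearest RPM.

10581 RPM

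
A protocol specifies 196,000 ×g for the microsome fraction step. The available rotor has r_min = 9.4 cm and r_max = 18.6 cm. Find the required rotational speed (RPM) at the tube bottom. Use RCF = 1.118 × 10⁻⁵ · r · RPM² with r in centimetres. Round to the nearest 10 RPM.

Use r_max = 18.6 cm.
196,000 = 1.118 × 10⁻⁵ × 18.6 × N²
N² = 196,000 / (20.7948 × 10⁻⁵) = 942,543,328
N ≈ √942,543,328 ≈ 30,700.9

≈ 30700 RPM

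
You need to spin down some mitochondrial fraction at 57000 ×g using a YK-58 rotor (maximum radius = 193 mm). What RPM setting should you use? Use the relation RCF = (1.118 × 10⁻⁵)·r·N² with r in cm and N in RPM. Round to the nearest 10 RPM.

N ≈ 16250 RPM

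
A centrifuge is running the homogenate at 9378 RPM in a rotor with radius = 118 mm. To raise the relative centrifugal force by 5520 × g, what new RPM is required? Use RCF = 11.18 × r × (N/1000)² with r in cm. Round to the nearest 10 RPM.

≈ 11390 RPM

r = 118 mm = 11.8 cm
Current RCF = 11.18 × 11.8 × (9.378)² = 11.18 × 11.8 × 87.946884 ≈ 11,602.3 × g
Target RCF = 11,602.3 + 5,520 = 17,122.3 × g
(N/1000)² = 17,122.3 / 131.924 = 129.7891
N = 1000 × √129.7891 ≈ 11,392.5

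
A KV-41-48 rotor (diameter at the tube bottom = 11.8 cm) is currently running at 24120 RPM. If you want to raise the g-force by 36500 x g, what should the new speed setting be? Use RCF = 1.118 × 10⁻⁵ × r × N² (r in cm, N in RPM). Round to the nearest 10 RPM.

r = 11.8 / 2 = 5.9 cm
Current RCF = 1.118 × 10⁻⁵ × 5.9 × (24120)² = 1.118 × 10⁻⁵ × 5.9 × 581,774,400 ≈ 38,375 × g
Target RCF = 38,375 + 36,500 = 74,875 × g
N² = 74,875 / (6.5962 × 10⁻⁵) = 1,135,123,253
N ≈ √1,135,123,253 ≈ 33,691.6

N₂ ≈ 33690 RPM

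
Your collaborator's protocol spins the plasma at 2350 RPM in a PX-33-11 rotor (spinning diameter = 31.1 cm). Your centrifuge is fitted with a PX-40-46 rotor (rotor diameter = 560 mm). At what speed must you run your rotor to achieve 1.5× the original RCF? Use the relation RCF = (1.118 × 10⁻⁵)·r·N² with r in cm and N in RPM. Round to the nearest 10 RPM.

Original rotor: r = 31.1 / 2 = 15.55 cm
RCF_original = 1.118 × 10⁻⁵ × 15.55 × (2350)² = 1.118 × 10⁻⁵ × 15.55 × 5,522,500 ≈ 960.1 × g
Target RCF = 1.5 × 960.1 ≈ 1,440.2 × g
Your rotor: r = 560 mm / 2 = 280 mm = 28 cm
1,440.2 = 1.118 × 10⁻⁵ × 28 × N²
N² = 1,440.2 / (31.304 × 10⁻⁵) = 4,600,690
N ≈ √4,600,690 ≈ 2,144.9

≈ 2140 RPM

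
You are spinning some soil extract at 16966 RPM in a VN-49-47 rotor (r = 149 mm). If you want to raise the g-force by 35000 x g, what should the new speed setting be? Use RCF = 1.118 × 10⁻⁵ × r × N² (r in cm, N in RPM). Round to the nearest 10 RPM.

r = 149 mm = 14.9 cm
Current RCF = 1.118 × 10⁻⁵ × 14.9 × (16966)² = 1.118 × 10⁻⁵ × 14.9 × 287,845,156 ≈ 47,949.8 × g
Target RCF = 47,949.8 + 35,000 = 82,949.8 × g
N² = 82,949.8 / (16.6582 × 10⁻⁵) = 497,951,759
N ≈ √497,951,759 ≈ 22,314.8

22310 RPM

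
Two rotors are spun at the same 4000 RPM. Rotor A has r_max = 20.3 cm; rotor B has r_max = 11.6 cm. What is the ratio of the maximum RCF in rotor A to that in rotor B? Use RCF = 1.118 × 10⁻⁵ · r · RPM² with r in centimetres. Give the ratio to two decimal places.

At fixed N, RCF ∝ r, so RCF_A/RCF_B = r_A/r_B = 20.3 / 11.6 = 1.7500.

1.75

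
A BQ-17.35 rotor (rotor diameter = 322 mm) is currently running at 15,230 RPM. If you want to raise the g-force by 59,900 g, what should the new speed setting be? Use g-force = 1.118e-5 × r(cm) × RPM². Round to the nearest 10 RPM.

r = 322 mm / 2 = 161 mm = 16.1 cm
Current RCF = 1.118 × 10⁻⁵ × 16.1 × (15230)² = 1.118 × 10⁻⁵ × 16.1 × 231,952,900 ≈ 41,751.1 × g
Target RCF = 41,751.1 + 59,900 = 101,651.1 × g
N² = 101,651.1 / (17.9998 × 10⁻⁵) = 564,734,608
N ≈ √564,734,608 ≈ 23,764.1

23760 RPM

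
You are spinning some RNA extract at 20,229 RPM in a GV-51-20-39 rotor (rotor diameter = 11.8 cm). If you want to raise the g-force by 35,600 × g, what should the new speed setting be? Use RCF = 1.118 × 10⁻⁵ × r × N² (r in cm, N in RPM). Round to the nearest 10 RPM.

N₂ ≈ 30800 RPM

r = 11.8 / 2 = 5.9 cm
Current RCF = 1.118 × 10⁻⁵ × 5.9 × (20229)² = 1.118 × 10⁻⁵ × 5.9 × 409,212,441 ≈ 26,992.5 × g
Target RCF = 26,992.5 + 35,600 = 62,592.5 × g
N² = 62,592.5 / (6.5962 × 10⁻⁵) = 948,917,559
N ≈ √948,917,559 ≈ 30,804.5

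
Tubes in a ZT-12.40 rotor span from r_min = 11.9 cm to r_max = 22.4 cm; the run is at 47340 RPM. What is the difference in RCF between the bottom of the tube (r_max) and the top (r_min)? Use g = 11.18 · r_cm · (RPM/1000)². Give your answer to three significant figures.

ΔRCF = 11.18 × (r_max − r_min) × (N/1000)² = 11.18 × 10.5 × 2,241.0756 ≈ 263,079.9

≈ 263000 × g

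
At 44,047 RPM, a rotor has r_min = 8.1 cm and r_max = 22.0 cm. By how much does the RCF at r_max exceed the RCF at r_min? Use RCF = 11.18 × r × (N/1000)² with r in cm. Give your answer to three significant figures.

≈ 302000 g

ΔRCF = 11.18 × (r_max − r_min) × (N/1000)² = 11.18 × 13.9 × 1,940.138209 ≈ 301,501.4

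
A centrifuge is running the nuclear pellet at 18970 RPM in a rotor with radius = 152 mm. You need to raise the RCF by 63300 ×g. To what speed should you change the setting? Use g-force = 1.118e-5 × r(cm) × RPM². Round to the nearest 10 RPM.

r = 152 mm = 15.2 cm
Current RCF = 1.118 × 10⁻⁵ × 15.2 × (18970)² = 1.118 × 10⁻⁵ × 15.2 × 359,860,900 ≈ 61,153.3 × g
Target RCF = 61,153.3 + 63,300 = 124,453.3 × g
N² = 124,453.3 / (16.9936 × 10⁻⁵) = 732,353,945
N ≈ √732,353,945 ≈ 27,062.0

N₂ ≈ 27060 RPM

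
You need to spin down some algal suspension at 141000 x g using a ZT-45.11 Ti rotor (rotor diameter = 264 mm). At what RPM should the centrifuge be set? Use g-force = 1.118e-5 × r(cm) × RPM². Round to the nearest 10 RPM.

r = 264 mm / 2 = 132 mm = 13.2 cm
141,000 = 1.118 × 10⁻⁵ × 13.2 × N²
N² = 141,000 / (14.7576 × 10⁻⁵) = 955,439,909
N ≈ √955,439,909 ≈ 30,910.2

≈ 30910 RPM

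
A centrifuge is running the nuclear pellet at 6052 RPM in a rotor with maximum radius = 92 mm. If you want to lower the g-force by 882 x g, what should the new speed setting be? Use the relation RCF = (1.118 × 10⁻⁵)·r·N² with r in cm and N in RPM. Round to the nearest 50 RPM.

≈ 5300 RPM

r = 92 mm = 9.2 cm
Current RCF = 1.118 × 10⁻⁵ × 9.2 × (6052)² = 1.118 × 10⁻⁵ × 9.2 × 36,626,704 ≈ 3,767.3 × g
Target RCF = 3,767.3 − 882 = 2,885.3 × g
N² = 2,885.3 / (10.2856 × 10⁻⁵) = 28,051,839
N ≈ √28,051,839 ≈ 5,296.4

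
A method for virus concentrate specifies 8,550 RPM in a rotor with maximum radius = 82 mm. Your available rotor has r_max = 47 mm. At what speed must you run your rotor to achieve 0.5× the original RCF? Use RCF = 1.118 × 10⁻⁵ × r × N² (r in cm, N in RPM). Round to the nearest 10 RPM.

≈ 7990 RPM

Original rotor: r = 82 mm = 8.2 cm
RCF = 1.118 × 10⁻⁵ × r × N²
RCF_original = 1.118 × 10⁻⁵ × 8.2 × (8550)² = 1.118 × 10⁻⁵ × 8.2 × 73,102,500 ≈ 6,701.7 × g
Target RCF = 0.5 × 6,701.7 ≈ 3,350.8 × g
Your rotor: r = 47 mm = 4.7 cm
3,350.8 = 1.118 × 10⁻⁵ × 4.7 × N²
N² = 3,350.8 / (5.2546 × 10⁻⁵) = 63,768,888
N ≈ √63,768,888 ≈ 7,985.5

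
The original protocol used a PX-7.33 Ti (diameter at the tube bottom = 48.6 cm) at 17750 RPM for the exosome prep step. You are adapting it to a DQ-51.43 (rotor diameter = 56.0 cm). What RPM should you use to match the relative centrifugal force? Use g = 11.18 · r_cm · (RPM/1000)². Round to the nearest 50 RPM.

16550 RPM

Original rotor: r = 48.6 / 2 = 24.3 cm
RCF_original = 11.18 × 24.3 × (17.75)² = 11.18 × 24.3 × 315.0625 ≈ 85,594.3 × g
Your rotor: r = 56.0 / 2 = 28 cm
85,594.3 = 11.18 × 28 × (N/1000)²
(N/1000)² = 85,594.3 / 313.04 = 273.4293
N = 1000 × √273.4293 ≈ 16,535.7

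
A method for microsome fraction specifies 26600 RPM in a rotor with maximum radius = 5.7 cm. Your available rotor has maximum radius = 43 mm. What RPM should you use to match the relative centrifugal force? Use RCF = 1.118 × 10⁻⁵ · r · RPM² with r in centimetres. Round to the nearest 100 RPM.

≈ 30600 RPM

RCF_original = 1.118 × 10⁻⁵ × 5.7 × (26600)² = 1.118 × 10⁻⁵ × 5.7 × 707,560,000 ≈ 45,090 × g
Your rotor: r = 43 mm = 4.3 cm
45,090 = 1.118 × 10⁻⁵ × 4.3 × N²
N² = 45,090 / (4.8074 × 10⁻⁵) = 937,929,026
N ≈ √937,929,026 ≈ 30,625.6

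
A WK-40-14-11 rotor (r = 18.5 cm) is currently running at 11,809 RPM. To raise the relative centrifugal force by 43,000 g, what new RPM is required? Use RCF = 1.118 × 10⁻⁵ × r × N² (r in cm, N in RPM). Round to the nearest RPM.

N₂ ≈ 18637 RPM

Current RCF = 1.118 × 10⁻⁵ × 18.5 × (11809)² = 1.118 × 10⁻⁵ × 18.5 × 139,452,481 ≈ 28,843 × g
Target RCF = 28,843 + 43,000 = 71,843 × g
N² = 71,843 / (20.683 × 10⁻⁵) = 347,352,899
N ≈ √347,352,899 ≈ 18,637.4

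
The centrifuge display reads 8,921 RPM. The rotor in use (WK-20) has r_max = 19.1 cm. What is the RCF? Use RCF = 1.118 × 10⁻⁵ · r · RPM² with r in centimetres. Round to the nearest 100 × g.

17000 ×g

RCF = 1.118 × 10⁻⁵ × 19.1 × (8921)² = 1.118 × 10⁻⁵ × 19.1 × 79,584,241 ≈ 16,994.3 × g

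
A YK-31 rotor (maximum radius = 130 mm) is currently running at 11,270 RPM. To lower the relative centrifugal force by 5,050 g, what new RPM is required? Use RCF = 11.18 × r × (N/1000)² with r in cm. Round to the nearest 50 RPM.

r = 130 mm = 13.0 cm
Current RCF = 11.18 × 13 × (11.27)² = 11.18 × 13 × 127.0129 ≈ 18,460.1 × g
Target RCF = 18,460.1 − 5,050 = 13,410.1 × g
(N/1000)² = 13,410.1 / 145.34 = 92.2671
N = 1000 × √92.2671 ≈ 9,605.6

9600 RPM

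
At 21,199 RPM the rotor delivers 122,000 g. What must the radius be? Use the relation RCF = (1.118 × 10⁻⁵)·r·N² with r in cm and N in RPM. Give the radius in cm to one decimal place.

122000 = 1.118 × 10⁻⁵ × r × (21199)²
r = 122000 / (1.118 × 10⁻⁵ × 449,397,601) = 122000 / 5024.265 ≈ 24.282 cm

24.3 cm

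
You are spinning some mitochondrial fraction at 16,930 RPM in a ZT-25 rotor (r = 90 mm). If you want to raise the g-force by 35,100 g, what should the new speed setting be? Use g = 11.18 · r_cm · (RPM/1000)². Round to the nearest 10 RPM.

r = 90 mm = 9.0 cm
Current RCF = 11.18 × 9 × (16.93)² = 11.18 × 9 × 286.6249 ≈ 28,840.2 × g
Target RCF = 28,840.2 + 35,100 = 63,940.2 × g
(N/1000)² = 63,940.2 / 100.62 = 635.4621
N = 1000 × √635.4621 ≈ 25,208.4

25210 RPM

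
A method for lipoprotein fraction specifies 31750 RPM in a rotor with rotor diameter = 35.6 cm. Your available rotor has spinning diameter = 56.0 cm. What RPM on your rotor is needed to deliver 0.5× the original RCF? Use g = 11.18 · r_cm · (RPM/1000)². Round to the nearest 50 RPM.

Original rotor: r = 35.6 / 2 = 17.8 cm
RCF = 11.18 × r × (N/1000)²
RCF_original = 11.18 × 17.8 × (31.75)² = 11.18 × 17.8 × 1,008.0625 ≈ 200,608.5 × g
Target RCF = 0.5 × 200,608.5 ≈ 100,304.2 × g
Your rotor: r = 56.0 / 2 = 28 cm
100,304.2 = 11.18 × 28 × (N/1000)²
(N/1000)² = 100,304.2 / 313.04 = 320.4198
N = 1000 × √320.4198 ≈ 17,900.3

≈ 17900 RPM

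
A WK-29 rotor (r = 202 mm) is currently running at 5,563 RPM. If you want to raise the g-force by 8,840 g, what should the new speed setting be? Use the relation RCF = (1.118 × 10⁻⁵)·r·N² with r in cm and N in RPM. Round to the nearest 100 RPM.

8400 RPM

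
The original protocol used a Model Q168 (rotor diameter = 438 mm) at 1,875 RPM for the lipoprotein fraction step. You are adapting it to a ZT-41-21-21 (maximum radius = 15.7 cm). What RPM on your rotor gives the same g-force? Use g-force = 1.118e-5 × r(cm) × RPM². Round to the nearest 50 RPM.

2200 RPM

Original rotor: r = 438 mm / 2 = 219 mm = 21.9 cm
RCF_original = 1.118 × 10⁻⁵ × 21.9 × (1875)² = 1.118 × 10⁻⁵ × 21.9 × 3,515,625 ≈ 860.8 × g
860.8 = 1.118 × 10⁻⁵ × 15.7 × N²
N² = 860.8 / (17.5526 × 10⁻⁵) = 4,904,117
N ≈ √4,904,117 ≈ 2,214.5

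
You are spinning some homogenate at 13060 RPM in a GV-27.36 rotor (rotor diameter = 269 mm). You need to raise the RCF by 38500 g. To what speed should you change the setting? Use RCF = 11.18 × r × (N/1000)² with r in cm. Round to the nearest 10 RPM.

r = 269 mm / 2 = 134.5 mm = 13.45 cm
Current RCF = 11.18 × 13.45 × (13.06)² = 11.18 × 13.45 × 170.5636 ≈ 25,647.8 × g
Target RCF = 25,647.8 + 38,500 = 64,147.8 × g
(N/1000)² = 64,147.8 / 150.371 = 426.5969
N = 1000 × √426.5969 ≈ 20,654.2

N₂ ≈ 20650 RPM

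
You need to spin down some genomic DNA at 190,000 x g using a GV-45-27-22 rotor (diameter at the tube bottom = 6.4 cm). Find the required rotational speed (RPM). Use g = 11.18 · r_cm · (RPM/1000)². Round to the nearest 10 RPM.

72880 RPM

r = 6.4 / 2 = 3.2 cm
RCF = 11.18 × r × (N/1000)²
190,000 = 11.18 × 3.2 × (N/1000)²
(N/1000)² = 190,000 / 35.776 = 5310.823
N = 1000 × √5310.823 ≈ 72,875.4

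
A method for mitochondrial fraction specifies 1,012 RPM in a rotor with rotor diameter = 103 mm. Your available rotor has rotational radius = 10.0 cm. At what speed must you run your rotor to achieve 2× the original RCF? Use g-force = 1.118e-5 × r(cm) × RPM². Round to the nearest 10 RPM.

1030 RPM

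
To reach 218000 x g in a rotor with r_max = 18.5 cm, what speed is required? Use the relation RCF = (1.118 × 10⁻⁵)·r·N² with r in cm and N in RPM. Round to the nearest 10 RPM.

≈ 32470 RPM

RCF = 1.118 × 10⁻⁵ × r × N²
218,000 = 1.118 × 10⁻⁵ × 18.5 × N²
N² = 218,000 / (20.683 × 10⁻⁵) = 1,054,005,705
N ≈ √1,054,005,705 ≈ 32,465.5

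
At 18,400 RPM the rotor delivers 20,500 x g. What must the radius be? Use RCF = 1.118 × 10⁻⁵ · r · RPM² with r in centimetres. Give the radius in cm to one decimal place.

5.4 cm

RCF = 1.118 × 10⁻⁵ × r × N²
20500 = 1.118 × 10⁻⁵ × r × (18400)²
r = 20500 / (1.118 × 10⁻⁵ × 338,560,000) = 20500 / 3785.101 ≈ 5.416 cm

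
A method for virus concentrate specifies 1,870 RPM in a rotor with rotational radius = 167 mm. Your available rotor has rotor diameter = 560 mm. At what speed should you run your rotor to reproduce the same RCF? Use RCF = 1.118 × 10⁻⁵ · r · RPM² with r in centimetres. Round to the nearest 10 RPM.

1440 RPM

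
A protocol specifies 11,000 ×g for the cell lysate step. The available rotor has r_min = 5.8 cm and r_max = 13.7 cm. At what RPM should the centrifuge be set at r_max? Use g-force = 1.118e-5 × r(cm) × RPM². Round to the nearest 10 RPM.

Use r_max = 13.7 cm.
RCF = 1.118 × 10⁻⁵ × r × N²
11,000 = 1.118 × 10⁻⁵ × 13.7 × N²
N² = 11,000 / (15.3166 × 10⁻⁵) = 71,817,505
N ≈ √71,817,505 ≈ 8,474.5

≈ 8470 RPM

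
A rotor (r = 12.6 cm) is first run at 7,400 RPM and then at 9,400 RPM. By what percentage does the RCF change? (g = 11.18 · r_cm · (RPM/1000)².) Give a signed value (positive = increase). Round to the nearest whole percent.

RCF ∝ N², so the ratio is (9400/7400)² = (1.270270)² = 1.6136.
Change = 1.6136 − 1 = +0.6136 → +61.4%.

+61%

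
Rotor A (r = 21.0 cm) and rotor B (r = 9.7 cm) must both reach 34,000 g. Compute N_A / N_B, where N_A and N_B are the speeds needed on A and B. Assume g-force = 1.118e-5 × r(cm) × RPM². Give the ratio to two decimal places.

At fixed RCF, N ∝ 1/√r, so N_A/N_B = √(r_B/r_A) = √(9.7/21.0) = √0.461905 = 0.6796.

0.68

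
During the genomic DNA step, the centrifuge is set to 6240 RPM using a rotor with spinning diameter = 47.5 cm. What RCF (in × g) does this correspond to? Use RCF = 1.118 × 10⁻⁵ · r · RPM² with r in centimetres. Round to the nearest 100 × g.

r = 47.5 / 2 = 23.75 cm
RCF = 1.118 × 10⁻⁵ × r × N²
RCF = 1.118 × 10⁻⁵ × 23.75 × (6240)² = 1.118 × 10⁻⁵ × 23.75 × 38,937,600 ≈ 10,338.9 × g

RCF ≈ 10300 × g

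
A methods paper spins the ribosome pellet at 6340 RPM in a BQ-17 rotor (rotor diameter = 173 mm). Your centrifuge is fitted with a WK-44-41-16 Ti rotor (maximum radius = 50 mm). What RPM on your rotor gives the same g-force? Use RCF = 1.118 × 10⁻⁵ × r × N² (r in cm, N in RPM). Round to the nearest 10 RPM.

8340 RPM

Original rotor: r = 173 mm / 2 = 86.5 mm = 8.65 cm
RCF_original = 1.118 × 10⁻⁵ × 8.65 × (6340)² = 1.118 × 10⁻⁵ × 8.65 × 40,195,600 ≈ 3,887.2 × g
Your rotor: r = 50 mm = 5.0 cm
3,887.2 = 1.118 × 10⁻⁵ × 5 × N²
N² = 3,887.2 / (5.59 × 10⁻⁵) = 69,538,462
N ≈ √69,538,462 ≈ 8,339.0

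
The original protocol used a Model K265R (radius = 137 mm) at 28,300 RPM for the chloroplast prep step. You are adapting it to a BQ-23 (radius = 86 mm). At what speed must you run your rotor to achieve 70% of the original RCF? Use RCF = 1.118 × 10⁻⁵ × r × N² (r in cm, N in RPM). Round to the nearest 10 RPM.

≈ 29880 RPM

Original rotor: r = 137 mm = 13.7 cm
RCF = 1.118 × 10⁻⁵ × r × N²
RCF_original = 1.118 × 10⁻⁵ × 13.7 × (28300)² = 1.118 × 10⁻⁵ × 13.7 × 800,890,000 ≈ 122,669.1 × g
Target RCF = 0.7 × 122,669.1 ≈ 85,868.4 × g
Your rotor: r = 86 mm = 8.6 cm
85,868.4 = 1.118 × 10⁻⁵ × 8.6 × N²
N² = 85,868.4 / (9.6148 × 10⁻⁵) = 893,085,660
N ≈ √893,085,660 ≈ 29,884.5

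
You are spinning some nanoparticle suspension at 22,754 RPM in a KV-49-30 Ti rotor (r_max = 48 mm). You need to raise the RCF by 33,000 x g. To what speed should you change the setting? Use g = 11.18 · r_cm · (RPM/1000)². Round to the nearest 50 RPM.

33650 RPM

r = 48 mm = 4.8 cm
Current RCF = 11.18 × 4.8 × (22.754)² = 11.18 × 4.8 × 517.744516 ≈ 27,784.2 × g
Target RCF = 27,784.2 + 33,000 = 60,784.2 × g
(N/1000)² = 60,784.2 / 53.664 = 1132.681
N = 1000 × √1132.681 ≈ 33,655.3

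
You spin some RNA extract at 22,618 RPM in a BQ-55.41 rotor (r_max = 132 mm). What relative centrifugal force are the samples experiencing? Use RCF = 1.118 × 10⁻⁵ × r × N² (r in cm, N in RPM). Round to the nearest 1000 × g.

r = 132 mm = 13.2 cm
RCF = 1.118 × 10⁻⁵ × r × N²
RCF = 1.118 × 10⁻⁵ × 13.2 × (22618)² = 1.118 × 10⁻⁵ × 13.2 × 511,573,924 ≈ 75,496 × g

75000 g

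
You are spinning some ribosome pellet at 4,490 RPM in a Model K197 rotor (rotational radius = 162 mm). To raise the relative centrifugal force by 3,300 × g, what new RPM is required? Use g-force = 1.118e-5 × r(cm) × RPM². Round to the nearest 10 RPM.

N₂ ≈ 6200 RPM

r = 162 mm = 16.2 cm
Current RCF = 1.118 × 10⁻⁵ × 16.2 × (4490)² = 1.118 × 10⁻⁵ × 16.2 × 20,160,100 ≈ 3,651.3 × g
Target RCF = 3,651.3 + 3,300 = 6,951.3 × g
N² = 6,951.3 / (18.1116 × 10⁻⁵) = 38,380,375
N ≈ √38,380,375 ≈ 6,195.2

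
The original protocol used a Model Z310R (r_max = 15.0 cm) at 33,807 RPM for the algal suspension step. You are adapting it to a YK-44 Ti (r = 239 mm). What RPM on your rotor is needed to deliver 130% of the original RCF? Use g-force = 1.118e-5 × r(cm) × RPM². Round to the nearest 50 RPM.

≈ 30550 RPM

RCF_original = 1.118 × 10⁻⁵ × 15 × (33807)² = 1.118 × 10⁻⁵ × 15 × 1,142,913,249 ≈ 191,666.6 × g
Target RCF = 1.3 × 191,666.6 ≈ 249,166.6 × g
Your rotor: r = 239 mm = 23.9 cm
249,166.6 = 1.118 × 10⁻⁵ × 23.9 × N²
N² = 249,166.6 / (26.7202 × 10⁻⁵) = 932,502,751
N ≈ √932,502,751 ≈ 30,536.9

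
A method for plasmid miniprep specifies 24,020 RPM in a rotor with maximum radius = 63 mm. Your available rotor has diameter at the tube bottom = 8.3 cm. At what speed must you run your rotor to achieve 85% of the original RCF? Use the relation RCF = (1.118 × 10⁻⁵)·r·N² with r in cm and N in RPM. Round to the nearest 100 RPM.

Original rotor: r = 63 mm = 6.3 cm
RCF = 1.118 × 10⁻⁵ × r × N²
RCF_original = 1.118 × 10⁻⁵ × 6.3 × (24020)² = 1.118 × 10⁻⁵ × 6.3 × 576,960,400 ≈ 40,637.6 × g
Target RCF = 0.85 × 40,637.6 ≈ 34,542 × g
Your rotor: r = 8.3 / 2 = 4.15 cm
34,542 = 1.118 × 10⁻⁵ × 4.15 × N²
N² = 34,542 / (4.6397 × 10⁻⁵) = 744,487,790
N ≈ √744,487,790 ≈ 27,285.3

27300 RPM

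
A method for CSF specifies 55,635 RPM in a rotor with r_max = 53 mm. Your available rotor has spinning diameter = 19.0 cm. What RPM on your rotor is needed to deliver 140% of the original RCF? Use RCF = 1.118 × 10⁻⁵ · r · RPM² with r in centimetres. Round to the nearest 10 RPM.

49170 RPM

Original rotor: r = 53 mm = 5.3 cm
RCF = 1.118 × 10⁻⁵ × r × N²
RCF_original = 1.118 × 10⁻⁵ × 5.3 × (55635)² = 1.118 × 10⁻⁵ × 5.3 × 3,095,253,225 ≈ 183,406.1 × g
Target RCF = 1.4 × 183,406.1 ≈ 256,768.5 × g
Your rotor: r = 19.0 / 2 = 9.5 cm
256,768.5 = 1.118 × 10⁻⁵ × 9.5 × N²
N² = 256,768.5 / (10.621 × 10⁻⁵) = 2,417,554,844
N ≈ √2,417,554,844 ≈ 49,168.6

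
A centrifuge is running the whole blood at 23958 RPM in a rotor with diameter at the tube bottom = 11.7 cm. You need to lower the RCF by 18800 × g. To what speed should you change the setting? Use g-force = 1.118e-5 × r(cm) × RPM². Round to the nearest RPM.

≈ 16927 RPM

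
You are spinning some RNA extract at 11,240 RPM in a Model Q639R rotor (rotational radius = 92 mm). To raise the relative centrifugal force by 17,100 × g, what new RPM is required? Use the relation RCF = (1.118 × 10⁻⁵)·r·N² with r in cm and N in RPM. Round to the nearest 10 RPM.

r = 92 mm = 9.2 cm
Current RCF = 1.118 × 10⁻⁵ × 9.2 × (11240)² = 1.118 × 10⁻⁵ × 9.2 × 126,337,600 ≈ 12,994.6 × g
Target RCF = 12,994.6 + 17,100 = 30,094.6 × g
N² = 30,094.6 / (10.2856 × 10⁻⁵) = 292,589,640
N ≈ √292,589,640 ≈ 17,105.3

N₂ ≈ 17110 RPM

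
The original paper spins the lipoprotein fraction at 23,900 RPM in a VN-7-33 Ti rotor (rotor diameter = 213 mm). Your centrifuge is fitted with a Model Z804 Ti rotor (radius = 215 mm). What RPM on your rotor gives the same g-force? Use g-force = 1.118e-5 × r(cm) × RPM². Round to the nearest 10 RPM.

≈ 16820 RPM

Original rotor: r = 213 mm / 2 = 106.5 mm = 10.65 cm
RCF_original = 1.118 × 10⁻⁵ × 10.65 × (23900)² = 1.118 × 10⁻⁵ × 10.65 × 571,210,000 ≈ 68,012.3 × g
Your rotor: r = 215 mm = 21.5 cm
68,012.3 = 1.118 × 10⁻⁵ × 21.5 × N²
N² = 68,012.3 / (24.037 × 10⁻⁵) = 282,948,371
N ≈ √282,948,371 ≈ 16,821.1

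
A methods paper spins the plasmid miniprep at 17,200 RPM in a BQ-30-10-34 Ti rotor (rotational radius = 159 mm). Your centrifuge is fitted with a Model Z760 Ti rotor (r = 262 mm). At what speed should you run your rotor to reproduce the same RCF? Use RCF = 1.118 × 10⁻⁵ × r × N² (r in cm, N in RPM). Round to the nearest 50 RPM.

13400 RPM

Original rotor: r = 159 mm = 15.9 cm
RCF_original = 1.118 × 10⁻⁵ × 15.9 × (17200)² = 1.118 × 10⁻⁵ × 15.9 × 295,840,000 ≈ 52,589.1 × g
Your rotor: r = 262 mm = 26.2 cm
52,589.1 = 1.118 × 10⁻⁵ × 26.2 × N²
N² = 52,589.1 / (29.2916 × 10⁻⁵) = 179,536,454
N ≈ √179,536,454 ≈ 13,399.1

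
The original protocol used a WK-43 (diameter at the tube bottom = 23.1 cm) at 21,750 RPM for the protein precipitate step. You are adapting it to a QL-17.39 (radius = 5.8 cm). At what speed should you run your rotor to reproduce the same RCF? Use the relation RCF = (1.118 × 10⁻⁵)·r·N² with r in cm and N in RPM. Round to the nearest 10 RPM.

30690 RPM

Original rotor: r = 23.1 / 2 = 11.55 cm
RCF = 1.118 × 10⁻⁵ × r × N²
RCF_original = 1.118 × 10⁻⁵ × 11.55 × (21750)² = 1.118 × 10⁻⁵ × 11.55 × 473,062,500 ≈ 61,086.1 × g
61,086.1 = 1.118 × 10⁻⁵ × 5.8 × N²
N² = 61,086.1 / (6.4844 × 10⁻⁵) = 942,047,067
N ≈ √942,047,067 ≈ 30,692.8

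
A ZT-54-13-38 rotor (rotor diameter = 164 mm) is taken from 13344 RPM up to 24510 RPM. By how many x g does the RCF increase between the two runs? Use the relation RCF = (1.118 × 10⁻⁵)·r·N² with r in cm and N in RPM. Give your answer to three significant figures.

r = 164 mm / 2 = 82 mm = 8.2 cm
RCF₁ = 1.118 × 10⁻⁵ × 8.2 × (13344)² = 1.118 × 10⁻⁵ × 8.2 × 178,062,336 ≈ 16,324 × g
RCF₂ = 1.118 × 10⁻⁵ × 8.2 × (24510)² = 1.118 × 10⁻⁵ × 8.2 × 600,740,100 ≈ 55,073.4 × g
Increase = 55,073.4 − 16,324 = 38,749.4

≈ 38700 x g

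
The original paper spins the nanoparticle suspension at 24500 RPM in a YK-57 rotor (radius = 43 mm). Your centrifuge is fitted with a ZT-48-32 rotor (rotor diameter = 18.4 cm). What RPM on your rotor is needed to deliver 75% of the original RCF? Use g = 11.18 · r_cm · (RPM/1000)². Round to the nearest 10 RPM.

Original rotor: r = 43 mm = 4.3 cm
RCF_original = 11.18 × 4.3 × (24.5)² = 11.18 × 4.3 × 600.25 ≈ 28,856.4 × g
Target RCF = 0.75 × 28,856.4 ≈ 21,642.3 × g
Your rotor: r = 18.4 / 2 = 9.2 cm
21,642.3 = 11.18 × 9.2 × (N/1000)²
(N/1000)² = 21,642.3 / 102.856 = 210.4136
N = 1000 × √210.4136 ≈ 14,505.6

14510 RPM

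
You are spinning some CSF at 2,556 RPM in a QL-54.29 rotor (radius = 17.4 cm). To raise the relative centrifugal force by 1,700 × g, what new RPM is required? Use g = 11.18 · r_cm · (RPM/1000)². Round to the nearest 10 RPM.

≈ 3910 RPM

Current RCF = 11.18 × 17.4 × (2.556)² = 11.18 × 17.4 × 6.533136 ≈ 1,270.9 × g
Target RCF = 1,270.9 + 1,700 = 2,970.9 × g
(N/1000)² = 2,970.9 / 194.532 = 15.27204
N = 1000 × √15.27204 ≈ 3,907.9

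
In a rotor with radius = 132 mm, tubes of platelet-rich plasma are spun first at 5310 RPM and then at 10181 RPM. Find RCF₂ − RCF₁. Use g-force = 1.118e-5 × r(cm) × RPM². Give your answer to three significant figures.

11100 g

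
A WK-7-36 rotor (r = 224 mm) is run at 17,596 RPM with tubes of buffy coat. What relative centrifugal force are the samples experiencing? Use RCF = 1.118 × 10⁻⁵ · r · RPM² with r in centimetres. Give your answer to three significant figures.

≈ 77500 × g

r = 224 mm = 22.4 cm
RCF = 1.118 × 10⁻⁵ × 22.4 × (17596)² = 1.118 × 10⁻⁵ × 22.4 × 309,619,216 ≈ 77,538.6 × g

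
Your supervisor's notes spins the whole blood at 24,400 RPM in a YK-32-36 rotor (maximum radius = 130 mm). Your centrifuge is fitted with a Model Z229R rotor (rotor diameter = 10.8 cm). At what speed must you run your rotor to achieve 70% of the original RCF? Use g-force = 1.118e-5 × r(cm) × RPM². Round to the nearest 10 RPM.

Original rotor: r = 130 mm = 13.0 cm
RCF = 1.118 × 10⁻⁵ × r × N²
RCF_original = 1.118 × 10⁻⁵ × 13 × (24400)² = 1.118 × 10⁻⁵ × 13 × 595,360,000 ≈ 86,529.6 × g
Target RCF = 0.7 × 86,529.6 ≈ 60,570.7 × g
Your rotor: r = 10.8 / 2 = 5.4 cm
60,570.7 = 1.118 × 10⁻⁵ × 5.4 × N²
N² = 60,570.7 / (6.0372 × 10⁻⁵) = 1,003,291,261
N ≈ √1,003,291,261 ≈ 31,674.8

≈ 31670 RPM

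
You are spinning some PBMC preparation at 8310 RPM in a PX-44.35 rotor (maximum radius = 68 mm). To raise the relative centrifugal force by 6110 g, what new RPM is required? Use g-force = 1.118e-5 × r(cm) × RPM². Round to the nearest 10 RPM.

12220 RPM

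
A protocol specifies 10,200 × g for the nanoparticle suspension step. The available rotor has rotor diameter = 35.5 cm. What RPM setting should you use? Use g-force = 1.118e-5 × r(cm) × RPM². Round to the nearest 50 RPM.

7150 RPM

r = 35.5 / 2 = 17.75 cm
RCF = 1.118 × 10⁻⁵ × r × N²
10,200 = 1.118 × 10⁻⁵ × 17.75 × N²
N² = 10,200 / (19.8445 × 10⁻⁵) = 51,399,632
N ≈ √51,399,632 ≈ 7,169.4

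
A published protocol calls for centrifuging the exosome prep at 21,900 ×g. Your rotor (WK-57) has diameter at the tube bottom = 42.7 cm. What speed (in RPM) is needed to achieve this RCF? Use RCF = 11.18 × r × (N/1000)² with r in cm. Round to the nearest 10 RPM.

N ≈ 9580 RPM

r = 42.7 / 2 = 21.35 cm
21,900 = 11.18 × 21.35 × (N/1000)²
(N/1000)² = 21,900 / 238.693 = 91.74965
N = 1000 × √91.74965 ≈ 9,578.6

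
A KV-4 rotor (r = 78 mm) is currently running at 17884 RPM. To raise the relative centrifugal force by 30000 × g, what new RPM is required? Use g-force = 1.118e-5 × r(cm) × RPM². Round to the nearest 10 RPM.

r = 78 mm = 7.8 cm
Current RCF = 1.118 × 10⁻⁵ × 7.8 × (17884)² = 1.118 × 10⁻⁵ × 7.8 × 319,837,456 ≈ 27,891.1 × g
Target RCF = 27,891.1 + 30,000 = 57,891.1 × g
N² = 57,891.1 / (8.7204 × 10⁻⁵) = 663,858,309
N ≈ √663,858,309 ≈ 25,765.4

25770 RPM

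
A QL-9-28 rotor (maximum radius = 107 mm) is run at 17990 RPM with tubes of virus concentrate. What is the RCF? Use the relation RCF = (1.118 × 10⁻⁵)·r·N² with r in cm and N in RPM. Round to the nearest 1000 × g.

39000 g

r = 107 mm = 10.7 cm
RCF = 1.118 × 10⁻⁵ × r × N²
RCF = 1.118 × 10⁻⁵ × 10.7 × (17990)² = 1.118 × 10⁻⁵ × 10.7 × 323,640,100 ≈ 38,715.8 × g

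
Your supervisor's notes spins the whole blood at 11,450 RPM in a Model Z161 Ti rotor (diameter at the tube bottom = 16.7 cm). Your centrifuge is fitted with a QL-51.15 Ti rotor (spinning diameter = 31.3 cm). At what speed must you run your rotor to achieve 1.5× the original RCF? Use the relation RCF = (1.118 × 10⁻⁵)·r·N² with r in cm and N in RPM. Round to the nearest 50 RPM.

10250 RPM

Original rotor: r = 16.7 / 2 = 8.35 cm
RCF_original = 1.118 × 10⁻⁵ × 8.35 × (11450)² = 1.118 × 10⁻⁵ × 8.35 × 131,102,500 ≈ 12,238.8 × g
Target RCF = 1.5 × 12,238.8 ≈ 18,358.2 × g
Your rotor: r = 31.3 / 2 = 15.65 cm
18,358.2 = 1.118 × 10⁻⁵ × 15.65 × N²
N² = 18,358.2 / (17.4967 × 10⁻⁵) = 104,923,786
N ≈ √104,923,786 ≈ 10,243.2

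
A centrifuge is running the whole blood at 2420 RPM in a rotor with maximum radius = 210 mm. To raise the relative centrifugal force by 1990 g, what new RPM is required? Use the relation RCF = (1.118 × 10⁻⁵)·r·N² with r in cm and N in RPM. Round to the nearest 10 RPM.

r = 210 mm = 21.0 cm
Current RCF = 1.118 × 10⁻⁵ × 21 × (2420)² = 1.118 × 10⁻⁵ × 21 × 5,856,400 ≈ 1,375 × g
Target RCF = 1,375 + 1,990 = 3,365 × g
N² = 3,365 / (23.478 × 10⁻⁵) = 14,332,567
N ≈ √14,332,567 ≈ 3,785.8

≈ 3790 RPM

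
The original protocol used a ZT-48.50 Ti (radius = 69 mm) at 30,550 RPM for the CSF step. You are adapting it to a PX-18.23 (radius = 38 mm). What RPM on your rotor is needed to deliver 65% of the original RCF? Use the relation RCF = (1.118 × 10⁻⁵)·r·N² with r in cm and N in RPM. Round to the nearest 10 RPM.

Original rotor: r = 69 mm = 6.9 cm
RCF_original = 1.118 × 10⁻⁵ × 6.9 × (30550)² = 1.118 × 10⁻⁵ × 6.9 × 933,302,500 ≈ 71,996.8 × g
Target RCF = 0.65 × 71,996.8 ≈ 46,797.9 × g
Your rotor: r = 38 mm = 3.8 cm
46,797.9 = 1.118 × 10⁻⁵ × 3.8 × N²
N² = 46,797.9 / (4.2484 × 10⁻⁵) = 1,101,541,757
N ≈ √1,101,541,757 ≈ 33,189.5

≈ 33190 RPM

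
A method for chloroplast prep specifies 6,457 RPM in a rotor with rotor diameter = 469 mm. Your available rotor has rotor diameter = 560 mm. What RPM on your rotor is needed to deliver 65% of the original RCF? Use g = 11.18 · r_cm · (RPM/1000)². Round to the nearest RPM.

4764 RPM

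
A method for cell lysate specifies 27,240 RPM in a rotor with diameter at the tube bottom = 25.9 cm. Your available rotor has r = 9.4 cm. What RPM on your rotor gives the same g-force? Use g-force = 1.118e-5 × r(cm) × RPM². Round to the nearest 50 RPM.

≈ 31950 RPM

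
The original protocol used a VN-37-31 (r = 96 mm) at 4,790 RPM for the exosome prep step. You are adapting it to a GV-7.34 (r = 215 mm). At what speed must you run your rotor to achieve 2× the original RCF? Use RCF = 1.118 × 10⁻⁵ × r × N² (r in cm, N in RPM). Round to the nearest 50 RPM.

Original rotor: r = 96 mm = 9.6 cm
RCF_original = 1.118 × 10⁻⁵ × 9.6 × (4790)² = 1.118 × 10⁻⁵ × 9.6 × 22,944,100 ≈ 2,462.5 × g
Target RCF = 2 × 2,462.5 ≈ 4,925 × g
Your rotor: r = 215 mm = 21.5 cm
4,925 = 1.118 × 10⁻⁵ × 21.5 × N²
N² = 4,925 / (24.037 × 10⁻⁵) = 20,489,246
N ≈ √20,489,246 ≈ 4,526.5

4550 RPM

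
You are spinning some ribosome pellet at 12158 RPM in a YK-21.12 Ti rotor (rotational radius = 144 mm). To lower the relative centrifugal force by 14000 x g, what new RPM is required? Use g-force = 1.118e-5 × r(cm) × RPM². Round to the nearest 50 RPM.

N₂ ≈ 7800 RPM

r = 144 mm = 14.4 cm
Current RCF = 1.118 × 10⁻⁵ × 14.4 × (12158)² = 1.118 × 10⁻⁵ × 14.4 × 147,816,964 ≈ 23,797.3 × g
Target RCF = 23,797.3 − 14,000 = 9,797.3 × g
N² = 9,797.3 / (16.0992 × 10⁻⁵) = 60,855,819
N ≈ √60,855,819 ≈ 7,801.0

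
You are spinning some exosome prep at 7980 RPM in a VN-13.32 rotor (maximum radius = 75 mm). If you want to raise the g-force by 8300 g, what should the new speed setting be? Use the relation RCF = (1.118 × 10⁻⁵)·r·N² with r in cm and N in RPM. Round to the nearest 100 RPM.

N₂ ≈ 12800 RPM

r = 75 mm = 7.5 cm
Current RCF = 1.118 × 10⁻⁵ × 7.5 × (7980)² = 1.118 × 10⁻⁵ × 7.5 × 63,680,400 ≈ 5,339.6 × g
Target RCF = 5,339.6 + 8,300 = 13,639.6 × g
N² = 13,639.6 / (8.385 × 10⁻⁵) = 162,666,667
N ≈ √162,666,667 ≈ 12,754.1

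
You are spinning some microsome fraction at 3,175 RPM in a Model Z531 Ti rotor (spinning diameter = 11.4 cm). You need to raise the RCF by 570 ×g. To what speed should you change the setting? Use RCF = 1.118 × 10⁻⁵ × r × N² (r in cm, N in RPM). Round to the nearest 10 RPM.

r = 11.4 / 2 = 5.7 cm
Current RCF = 1.118 × 10⁻⁵ × 5.7 × (3175)² = 1.118 × 10⁻⁵ × 5.7 × 10,080,625 ≈ 642.4 × g
Target RCF = 642.4 + 570 = 1,212.4 × g
N² = 1,212.4 / (6.3726 × 10⁻⁵) = 19,025,202
N ≈ √19,025,202 ≈ 4,361.8

≈ 4360 RPM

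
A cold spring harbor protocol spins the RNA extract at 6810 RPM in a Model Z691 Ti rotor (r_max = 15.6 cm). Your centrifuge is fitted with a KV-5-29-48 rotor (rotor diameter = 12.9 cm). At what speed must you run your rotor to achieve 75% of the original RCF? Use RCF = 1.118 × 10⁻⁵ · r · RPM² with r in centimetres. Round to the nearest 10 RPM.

RCF_original = 1.118 × 10⁻⁵ × 15.6 × (6810)² = 1.118 × 10⁻⁵ × 15.6 × 46,376,100 ≈ 8,088.4 × g
Target RCF = 0.75 × 8,088.4 ≈ 6,066.3 × g
Your rotor: r = 12.9 / 2 = 6.45 cm
6,066.3 = 1.118 × 10⁻⁵ × 6.45 × N²
N² = 6,066.3 / (7.2111 × 10⁻⁵) = 84,124,475
N ≈ √84,124,475 ≈ 9,171.9

9170 RPM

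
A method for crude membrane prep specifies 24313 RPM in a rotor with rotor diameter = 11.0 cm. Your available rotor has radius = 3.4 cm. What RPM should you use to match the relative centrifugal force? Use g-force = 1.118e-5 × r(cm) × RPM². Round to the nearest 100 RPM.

30900 RPM

Original rotor: r = 11.0 / 2 = 5.5 cm
RCF = 1.118 × 10⁻⁵ × r × N²
RCF_original = 1.118 × 10⁻⁵ × 5.5 × (24313)² = 1.118 × 10⁻⁵ × 5.5 × 591,121,969 ≈ 36,348.1 × g
36,348.1 = 1.118 × 10⁻⁵ × 3.4 × N²
N² = 36,348.1 / (3.8012 × 10⁻⁵) = 956,226,981
N ≈ √956,226,981 ≈ 30,922.9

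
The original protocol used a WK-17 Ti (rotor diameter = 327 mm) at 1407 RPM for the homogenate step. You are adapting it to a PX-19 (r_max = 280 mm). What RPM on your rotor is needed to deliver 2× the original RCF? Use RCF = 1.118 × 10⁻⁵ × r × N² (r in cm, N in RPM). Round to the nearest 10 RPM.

≈ 1520 RPM

Original rotor: r = 327 mm / 2 = 163.5 mm = 16.35 cm
RCF_original = 1.118 × 10⁻⁵ × 16.35 × (1407)² = 1.118 × 10⁻⁵ × 16.35 × 1,979,649 ≈ 361.9 × g
Target RCF = 2 × 361.9 ≈ 723.8 × g
Your rotor: r = 280 mm = 28.0 cm
723.8 = 1.118 × 10⁻⁵ × 28 × N²
N² = 723.8 / (31.304 × 10⁻⁵) = 2,312,165
N ≈ √2,312,165 ≈ 1,520.6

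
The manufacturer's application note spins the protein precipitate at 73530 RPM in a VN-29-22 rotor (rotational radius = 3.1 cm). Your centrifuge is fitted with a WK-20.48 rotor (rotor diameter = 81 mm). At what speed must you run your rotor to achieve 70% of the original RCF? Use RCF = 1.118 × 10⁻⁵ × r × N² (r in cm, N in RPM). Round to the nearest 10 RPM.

RCF = 1.118 × 10⁻⁵ × r × N²
RCF_original = 1.118 × 10⁻⁵ × 3.1 × (73530)² = 1.118 × 10⁻⁵ × 3.1 × 5,406,660,900 ≈ 187,384.1 × g
Target RCF = 0.7 × 187,384.1 ≈ 131,168.9 × g
Your rotor: r = 81 mm / 2 = 40.5 mm = 4.05 cm
131,168.9 = 1.118 × 10⁻⁵ × 4.05 × N²
N² = 131,168.9 / (4.5279 × 10⁻⁵) = 2,896,903,642
N ≈ √2,896,903,642 ≈ 53,822.9

≈ 53820 RPM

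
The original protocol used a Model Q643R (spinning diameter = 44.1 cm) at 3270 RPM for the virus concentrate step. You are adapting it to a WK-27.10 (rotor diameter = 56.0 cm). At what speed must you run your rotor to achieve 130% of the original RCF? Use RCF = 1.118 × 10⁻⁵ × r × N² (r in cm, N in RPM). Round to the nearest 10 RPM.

Original rotor: r = 44.1 / 2 = 22.05 cm
RCF_original = 1.118 × 10⁻⁵ × 22.05 × (3270)² = 1.118 × 10⁻⁵ × 22.05 × 10,692,900 ≈ 2,636 × g
Target RCF = 1.3 × 2,636 ≈ 3,426.8 × g
Your rotor: r = 56.0 / 2 = 28 cm
3,426.8 = 1.118 × 10⁻⁵ × 28 × N²
N² = 3,426.8 / (31.304 × 10⁻⁵) = 10,946,844
N ≈ √10,946,844 ≈ 3,308.6

3310 RPM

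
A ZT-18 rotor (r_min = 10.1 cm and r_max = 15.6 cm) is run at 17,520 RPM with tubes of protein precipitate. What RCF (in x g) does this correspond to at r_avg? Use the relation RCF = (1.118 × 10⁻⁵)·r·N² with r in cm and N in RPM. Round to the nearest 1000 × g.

RCF ≈ 44000 x g

r_avg = (10.1 + 15.6) / 2 = 12.85 cm
RCF = 1.118 × 10⁻⁵ × r × N²
RCF = 1.118 × 10⁻⁵ × 12.85 × (17520)² = 1.118 × 10⁻⁵ × 12.85 × 306,950,400 ≈ 44,097.4 × g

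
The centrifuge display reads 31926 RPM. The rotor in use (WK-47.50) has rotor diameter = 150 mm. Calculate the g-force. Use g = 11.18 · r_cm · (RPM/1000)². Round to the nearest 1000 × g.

85000 x g

r = 150 mm / 2 = 75 mm = 7.5 cm
RCF = 11.18 × 7.5 × (31.926)² = 11.18 × 7.5 × 1,019.269476 ≈ 85,465.7 × g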